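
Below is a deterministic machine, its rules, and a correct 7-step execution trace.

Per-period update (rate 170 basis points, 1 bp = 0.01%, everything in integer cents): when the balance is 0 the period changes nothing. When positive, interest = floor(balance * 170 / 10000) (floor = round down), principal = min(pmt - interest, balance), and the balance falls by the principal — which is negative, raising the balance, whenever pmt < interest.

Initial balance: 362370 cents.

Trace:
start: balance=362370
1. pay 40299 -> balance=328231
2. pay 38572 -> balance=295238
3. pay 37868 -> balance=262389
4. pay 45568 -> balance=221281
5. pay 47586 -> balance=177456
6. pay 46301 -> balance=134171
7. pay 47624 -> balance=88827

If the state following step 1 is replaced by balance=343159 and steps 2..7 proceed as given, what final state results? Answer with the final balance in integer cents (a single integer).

state after step 1 := balance=343159
2. pay 38572 -> balance=310420
3. pay 37868 -> balance=277829
4. pay 45568 -> balance=236984
5. pay 47586 -> balance=193426
6. pay 46301 -> balance=150413
7. pay 47624 -> balance=105346

105346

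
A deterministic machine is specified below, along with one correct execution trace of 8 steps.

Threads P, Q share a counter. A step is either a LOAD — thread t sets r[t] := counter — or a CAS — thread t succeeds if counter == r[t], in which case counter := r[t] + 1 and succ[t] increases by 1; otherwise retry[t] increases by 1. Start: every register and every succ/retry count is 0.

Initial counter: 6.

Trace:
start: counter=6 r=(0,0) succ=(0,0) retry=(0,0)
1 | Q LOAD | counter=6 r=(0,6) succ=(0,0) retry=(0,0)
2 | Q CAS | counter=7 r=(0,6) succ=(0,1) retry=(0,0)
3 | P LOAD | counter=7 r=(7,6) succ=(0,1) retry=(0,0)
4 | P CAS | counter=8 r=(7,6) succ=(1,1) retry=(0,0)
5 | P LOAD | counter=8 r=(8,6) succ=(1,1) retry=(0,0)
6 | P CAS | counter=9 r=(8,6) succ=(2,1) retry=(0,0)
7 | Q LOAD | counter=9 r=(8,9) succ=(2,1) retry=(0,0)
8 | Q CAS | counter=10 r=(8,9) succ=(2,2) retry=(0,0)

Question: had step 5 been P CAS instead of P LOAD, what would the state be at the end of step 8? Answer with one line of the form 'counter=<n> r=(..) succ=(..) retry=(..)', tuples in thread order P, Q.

counter=9 r=(7,8) succ=(1,2) retry=(2,0)

(re-executing from step 5 with the substitution; state before step 5: counter=8 r=(7,6) succ=(1,1) retry=(0,0))
5 | P CAS | counter=8 r=(7,6) succ=(1,1) retry=(1,0)
6 | P CAS | counter=8 r=(7,6) succ=(1,1) retry=(2,0)
7 | Q LOAD | counter=8 r=(7,8) succ=(1,1) retry=(2,0)
8 | Q CAS | counter=9 r=(7,8) succ=(1,2) retry=(2,0)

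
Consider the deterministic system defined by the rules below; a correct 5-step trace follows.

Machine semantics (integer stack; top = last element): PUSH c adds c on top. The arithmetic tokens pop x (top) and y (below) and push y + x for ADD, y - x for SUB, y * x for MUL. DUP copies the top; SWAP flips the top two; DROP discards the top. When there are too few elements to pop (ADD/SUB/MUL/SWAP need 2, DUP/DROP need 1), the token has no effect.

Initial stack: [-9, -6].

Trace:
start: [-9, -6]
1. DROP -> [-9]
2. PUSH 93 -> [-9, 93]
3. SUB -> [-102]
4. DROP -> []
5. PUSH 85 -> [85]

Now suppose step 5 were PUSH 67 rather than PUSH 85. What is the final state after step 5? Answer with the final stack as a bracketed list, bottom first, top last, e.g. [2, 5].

[67]

(re-executing from step 5 with the substitution; state before step 5: [])
5. PUSH 67 -> [67]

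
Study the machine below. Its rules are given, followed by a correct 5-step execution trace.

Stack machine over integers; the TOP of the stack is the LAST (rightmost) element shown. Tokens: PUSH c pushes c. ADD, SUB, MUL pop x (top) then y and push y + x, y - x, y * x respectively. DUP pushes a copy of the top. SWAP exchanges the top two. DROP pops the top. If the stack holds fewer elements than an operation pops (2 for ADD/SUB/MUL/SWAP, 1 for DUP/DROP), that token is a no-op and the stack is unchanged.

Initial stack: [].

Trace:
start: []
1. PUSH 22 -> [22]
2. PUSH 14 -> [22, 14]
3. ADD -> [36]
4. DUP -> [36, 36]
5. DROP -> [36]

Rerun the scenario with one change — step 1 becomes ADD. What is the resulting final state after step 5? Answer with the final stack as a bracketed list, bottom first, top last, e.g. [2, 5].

(re-executing from step 1 with the substitution; state before step 1: [])
1. ADD -> []
2. PUSH 14 -> [14]
3. ADD -> [14]
4. DUP -> [14, 14]
5. DROP -> [14]

[14]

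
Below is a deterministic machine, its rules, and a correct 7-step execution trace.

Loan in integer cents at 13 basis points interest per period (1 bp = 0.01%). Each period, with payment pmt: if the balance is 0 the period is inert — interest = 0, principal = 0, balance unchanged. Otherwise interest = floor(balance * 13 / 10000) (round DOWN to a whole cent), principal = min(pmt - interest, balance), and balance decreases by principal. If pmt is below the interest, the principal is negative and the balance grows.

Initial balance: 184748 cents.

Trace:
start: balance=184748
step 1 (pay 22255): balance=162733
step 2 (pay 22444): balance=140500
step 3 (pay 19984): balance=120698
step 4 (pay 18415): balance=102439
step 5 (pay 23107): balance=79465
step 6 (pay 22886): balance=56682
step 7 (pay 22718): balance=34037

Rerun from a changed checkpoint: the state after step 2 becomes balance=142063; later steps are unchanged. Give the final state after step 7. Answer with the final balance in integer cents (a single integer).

35610

state after step 2 := balance=142063
step 3 (pay 19984): balance=122263
step 4 (pay 18415): balance=104006
step 5 (pay 23107): balance=81034
step 6 (pay 22886): balance=58253
step 7 (pay 22718): balance=35610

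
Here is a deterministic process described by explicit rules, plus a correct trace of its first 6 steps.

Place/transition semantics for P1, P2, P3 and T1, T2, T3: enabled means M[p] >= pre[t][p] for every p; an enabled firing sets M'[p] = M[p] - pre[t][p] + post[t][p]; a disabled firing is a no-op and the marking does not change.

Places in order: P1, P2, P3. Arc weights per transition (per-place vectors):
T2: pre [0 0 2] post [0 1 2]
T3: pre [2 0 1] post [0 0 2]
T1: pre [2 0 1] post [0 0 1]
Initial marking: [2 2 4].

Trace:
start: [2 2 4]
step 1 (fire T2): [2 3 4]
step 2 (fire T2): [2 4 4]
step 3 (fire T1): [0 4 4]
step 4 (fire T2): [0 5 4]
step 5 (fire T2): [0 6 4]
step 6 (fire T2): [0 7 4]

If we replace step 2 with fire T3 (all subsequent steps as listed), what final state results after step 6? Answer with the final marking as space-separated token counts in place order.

(re-executing from step 2 with the substitution; state before step 2: [2 3 4])
step 2 (fire T3): [0 3 5]
step 3 (fire T1): [0 3 5]
step 4 (fire T2): [0 4 5]
step 5 (fire T2): [0 5 5]
step 6 (fire T2): [0 6 5]

0 6 5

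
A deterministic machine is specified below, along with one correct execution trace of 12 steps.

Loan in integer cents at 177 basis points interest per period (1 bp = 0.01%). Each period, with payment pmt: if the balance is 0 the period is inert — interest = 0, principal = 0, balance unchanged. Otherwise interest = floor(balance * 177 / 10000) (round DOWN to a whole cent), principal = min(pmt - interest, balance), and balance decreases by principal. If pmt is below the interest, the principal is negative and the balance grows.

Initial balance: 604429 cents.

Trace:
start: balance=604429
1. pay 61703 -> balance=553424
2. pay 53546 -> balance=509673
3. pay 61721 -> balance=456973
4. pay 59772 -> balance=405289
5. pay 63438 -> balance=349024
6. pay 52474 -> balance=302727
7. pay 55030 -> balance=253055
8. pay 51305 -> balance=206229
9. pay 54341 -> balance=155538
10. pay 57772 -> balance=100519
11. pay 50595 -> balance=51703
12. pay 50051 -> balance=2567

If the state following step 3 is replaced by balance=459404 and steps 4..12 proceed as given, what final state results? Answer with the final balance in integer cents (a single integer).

5412

state after step 3 := balance=459404
4. pay 59772 -> balance=407763
5. pay 63438 -> balance=351542
6. pay 52474 -> balance=305290
7. pay 55030 -> balance=255663
8. pay 51305 -> balance=208883
9. pay 54341 -> balance=158239
10. pay 57772 -> balance=103267
11. pay 50595 -> balance=54499
12. pay 50051 -> balance=5412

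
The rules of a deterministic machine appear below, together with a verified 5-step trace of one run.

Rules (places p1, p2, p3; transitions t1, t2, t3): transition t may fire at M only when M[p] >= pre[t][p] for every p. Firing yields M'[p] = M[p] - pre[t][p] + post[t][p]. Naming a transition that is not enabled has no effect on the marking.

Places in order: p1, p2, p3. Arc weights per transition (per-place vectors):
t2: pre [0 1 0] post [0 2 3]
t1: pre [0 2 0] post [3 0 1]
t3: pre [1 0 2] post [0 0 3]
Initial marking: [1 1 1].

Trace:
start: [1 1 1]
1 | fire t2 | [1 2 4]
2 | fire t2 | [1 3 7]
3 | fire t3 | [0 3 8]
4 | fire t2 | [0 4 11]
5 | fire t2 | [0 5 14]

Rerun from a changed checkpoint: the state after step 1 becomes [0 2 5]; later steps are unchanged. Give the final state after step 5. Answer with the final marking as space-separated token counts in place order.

state after step 1 := [0 2 5]
2 | fire t2 | [0 3 8]
3 | fire t3 | [0 3 8]
4 | fire t2 | [0 4 11]
5 | fire t2 | [0 5 14]

0 5 14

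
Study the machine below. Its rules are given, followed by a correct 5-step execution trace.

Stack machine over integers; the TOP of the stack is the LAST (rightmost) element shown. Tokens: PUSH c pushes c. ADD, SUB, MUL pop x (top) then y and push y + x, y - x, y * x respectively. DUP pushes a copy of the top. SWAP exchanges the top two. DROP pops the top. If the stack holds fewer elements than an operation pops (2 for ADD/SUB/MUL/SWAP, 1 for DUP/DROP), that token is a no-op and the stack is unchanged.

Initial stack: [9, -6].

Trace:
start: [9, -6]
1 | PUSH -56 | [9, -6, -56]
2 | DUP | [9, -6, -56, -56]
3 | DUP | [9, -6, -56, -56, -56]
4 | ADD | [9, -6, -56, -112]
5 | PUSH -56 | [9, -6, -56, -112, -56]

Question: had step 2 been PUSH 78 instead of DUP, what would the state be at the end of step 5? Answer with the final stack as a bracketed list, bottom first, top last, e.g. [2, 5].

[9, -6, -56, 156, -56]

(re-executing from step 2 with the substitution; state before step 2: [9, -6, -56])
2 | PUSH 78 | [9, -6, -56, 78]
3 | DUP | [9, -6, -56, 78, 78]
4 | ADD | [9, -6, -56, 156]
5 | PUSH -56 | [9, -6, -56, 156, -56]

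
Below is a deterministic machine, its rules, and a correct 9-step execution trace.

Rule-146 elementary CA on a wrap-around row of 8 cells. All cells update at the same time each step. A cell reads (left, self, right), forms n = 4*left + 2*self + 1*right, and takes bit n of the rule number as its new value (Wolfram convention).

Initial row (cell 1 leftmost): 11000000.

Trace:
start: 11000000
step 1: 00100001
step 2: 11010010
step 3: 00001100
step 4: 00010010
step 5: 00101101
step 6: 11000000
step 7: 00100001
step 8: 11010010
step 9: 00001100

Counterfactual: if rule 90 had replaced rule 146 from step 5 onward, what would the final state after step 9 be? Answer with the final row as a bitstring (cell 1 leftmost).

00000000

(re-executing steps 5..9 under rule 90; state before step 5: 00010010)
step 5: 00101101
step 6: 11001100
step 7: 11111111
step 8: 00000000
step 9: 00000000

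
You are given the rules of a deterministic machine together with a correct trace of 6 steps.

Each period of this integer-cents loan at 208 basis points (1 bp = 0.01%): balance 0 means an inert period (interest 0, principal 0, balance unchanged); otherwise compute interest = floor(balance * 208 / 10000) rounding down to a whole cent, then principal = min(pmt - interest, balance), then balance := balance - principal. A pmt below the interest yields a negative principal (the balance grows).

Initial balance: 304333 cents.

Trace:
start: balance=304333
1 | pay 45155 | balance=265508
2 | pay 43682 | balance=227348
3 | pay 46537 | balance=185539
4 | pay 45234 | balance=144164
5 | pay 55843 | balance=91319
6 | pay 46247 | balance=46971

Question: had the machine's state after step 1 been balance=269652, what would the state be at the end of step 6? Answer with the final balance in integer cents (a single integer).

51565

state after step 1 := balance=269652
2 | pay 43682 | balance=231578
3 | pay 46537 | balance=189857
4 | pay 45234 | balance=148572
5 | pay 55843 | balance=95819
6 | pay 46247 | balance=51565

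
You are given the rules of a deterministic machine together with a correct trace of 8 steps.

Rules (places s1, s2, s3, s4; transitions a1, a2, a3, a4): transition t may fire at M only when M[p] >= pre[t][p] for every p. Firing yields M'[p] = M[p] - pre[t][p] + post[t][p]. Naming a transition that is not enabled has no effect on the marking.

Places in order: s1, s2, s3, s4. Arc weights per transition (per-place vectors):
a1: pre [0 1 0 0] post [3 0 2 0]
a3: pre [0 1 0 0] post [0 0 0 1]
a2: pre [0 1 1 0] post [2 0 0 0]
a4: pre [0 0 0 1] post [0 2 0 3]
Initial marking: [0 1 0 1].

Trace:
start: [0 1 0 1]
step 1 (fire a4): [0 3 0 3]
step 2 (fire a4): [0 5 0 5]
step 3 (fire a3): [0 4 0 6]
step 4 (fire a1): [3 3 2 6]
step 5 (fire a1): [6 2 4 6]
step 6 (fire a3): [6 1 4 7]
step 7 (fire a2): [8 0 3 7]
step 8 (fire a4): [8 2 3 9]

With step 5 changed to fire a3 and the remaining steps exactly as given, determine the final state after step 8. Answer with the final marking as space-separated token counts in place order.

5 2 1 10

(re-executing from step 5 with the substitution; state before step 5: [3 3 2 6])
step 5 (fire a3): [3 2 2 7]
step 6 (fire a3): [3 1 2 8]
step 7 (fire a2): [5 0 1 8]
step 8 (fire a4): [5 2 1 10]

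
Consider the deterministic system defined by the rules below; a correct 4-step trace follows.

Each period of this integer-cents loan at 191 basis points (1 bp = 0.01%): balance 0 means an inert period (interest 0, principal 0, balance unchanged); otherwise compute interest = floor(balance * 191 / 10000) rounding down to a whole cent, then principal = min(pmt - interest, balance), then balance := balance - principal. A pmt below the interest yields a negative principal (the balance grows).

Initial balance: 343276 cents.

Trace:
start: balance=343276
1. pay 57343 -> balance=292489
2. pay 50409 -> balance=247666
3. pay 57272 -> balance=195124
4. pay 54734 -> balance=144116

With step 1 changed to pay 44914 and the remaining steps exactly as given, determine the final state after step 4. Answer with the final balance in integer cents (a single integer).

157271

(re-executing from step 1 with the substitution; state before step 1: balance=343276)
1. pay 44914 -> balance=304918
2. pay 50409 -> balance=260332
3. pay 57272 -> balance=208032
4. pay 54734 -> balance=157271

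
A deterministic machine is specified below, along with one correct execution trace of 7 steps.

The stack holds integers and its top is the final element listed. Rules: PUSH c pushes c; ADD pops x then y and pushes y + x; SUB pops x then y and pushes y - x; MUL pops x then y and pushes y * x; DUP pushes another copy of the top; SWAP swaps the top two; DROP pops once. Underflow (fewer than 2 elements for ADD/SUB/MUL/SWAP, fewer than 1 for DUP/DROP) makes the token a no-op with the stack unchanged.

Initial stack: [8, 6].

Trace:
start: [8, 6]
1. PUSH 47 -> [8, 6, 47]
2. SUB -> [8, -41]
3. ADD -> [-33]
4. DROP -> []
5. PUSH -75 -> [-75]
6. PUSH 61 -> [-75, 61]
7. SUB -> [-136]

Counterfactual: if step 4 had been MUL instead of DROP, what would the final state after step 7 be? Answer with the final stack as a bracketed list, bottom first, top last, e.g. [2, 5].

(re-executing from step 4 with the substitution; state before step 4: [-33])
4. MUL -> [-33]
5. PUSH -75 -> [-33, -75]
6. PUSH 61 -> [-33, -75, 61]
7. SUB -> [-33, -136]

[-33, -136]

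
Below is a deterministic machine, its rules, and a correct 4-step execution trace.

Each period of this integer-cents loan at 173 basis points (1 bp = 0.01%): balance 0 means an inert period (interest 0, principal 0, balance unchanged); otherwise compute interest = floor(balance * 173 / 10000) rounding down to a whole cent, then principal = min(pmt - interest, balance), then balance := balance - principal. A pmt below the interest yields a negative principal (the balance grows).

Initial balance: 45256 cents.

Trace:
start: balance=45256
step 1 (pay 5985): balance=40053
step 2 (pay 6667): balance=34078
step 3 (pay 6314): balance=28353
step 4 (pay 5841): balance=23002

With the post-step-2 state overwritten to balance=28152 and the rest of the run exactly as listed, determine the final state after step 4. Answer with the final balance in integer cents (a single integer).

16870

state after step 2 := balance=28152
step 3 (pay 6314): balance=22325
step 4 (pay 5841): balance=16870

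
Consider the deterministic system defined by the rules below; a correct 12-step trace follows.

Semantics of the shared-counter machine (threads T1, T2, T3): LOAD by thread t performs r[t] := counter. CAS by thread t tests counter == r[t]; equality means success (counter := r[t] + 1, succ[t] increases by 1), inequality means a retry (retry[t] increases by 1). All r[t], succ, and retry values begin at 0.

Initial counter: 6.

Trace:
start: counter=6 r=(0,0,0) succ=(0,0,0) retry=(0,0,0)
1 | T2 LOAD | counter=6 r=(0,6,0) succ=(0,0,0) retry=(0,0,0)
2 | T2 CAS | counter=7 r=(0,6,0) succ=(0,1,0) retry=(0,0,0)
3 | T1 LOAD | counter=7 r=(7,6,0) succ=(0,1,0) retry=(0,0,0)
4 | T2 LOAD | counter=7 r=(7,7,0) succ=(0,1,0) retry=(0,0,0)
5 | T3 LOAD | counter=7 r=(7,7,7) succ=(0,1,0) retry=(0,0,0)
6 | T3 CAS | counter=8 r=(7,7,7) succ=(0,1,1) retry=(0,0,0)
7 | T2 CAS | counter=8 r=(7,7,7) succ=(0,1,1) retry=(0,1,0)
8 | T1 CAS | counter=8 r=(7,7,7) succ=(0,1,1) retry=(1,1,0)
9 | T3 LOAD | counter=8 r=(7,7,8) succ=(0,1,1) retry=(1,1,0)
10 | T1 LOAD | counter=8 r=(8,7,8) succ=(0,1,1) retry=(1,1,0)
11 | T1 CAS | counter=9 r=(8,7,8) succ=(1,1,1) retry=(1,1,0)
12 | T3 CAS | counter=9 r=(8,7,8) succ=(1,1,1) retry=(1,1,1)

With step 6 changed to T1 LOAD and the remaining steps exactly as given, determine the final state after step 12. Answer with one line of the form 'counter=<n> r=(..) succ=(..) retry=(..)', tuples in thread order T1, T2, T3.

counter=9 r=(8,7,8) succ=(1,2,0) retry=(1,0,1)

(re-executing from step 6 with the substitution; state before step 6: counter=7 r=(7,7,7) succ=(0,1,0) retry=(0,0,0))
6 | T1 LOAD | counter=7 r=(7,7,7) succ=(0,1,0) retry=(0,0,0)
7 | T2 CAS | counter=8 r=(7,7,7) succ=(0,2,0) retry=(0,0,0)
8 | T1 CAS | counter=8 r=(7,7,7) succ=(0,2,0) retry=(1,0,0)
9 | T3 LOAD | counter=8 r=(7,7,8) succ=(0,2,0) retry=(1,0,0)
10 | T1 LOAD | counter=8 r=(8,7,8) succ=(0,2,0) retry=(1,0,0)
11 | T1 CAS | counter=9 r=(8,7,8) succ=(1,2,0) retry=(1,0,0)
12 | T3 CAS | counter=9 r=(8,7,8) succ=(1,2,0) retry=(1,0,1)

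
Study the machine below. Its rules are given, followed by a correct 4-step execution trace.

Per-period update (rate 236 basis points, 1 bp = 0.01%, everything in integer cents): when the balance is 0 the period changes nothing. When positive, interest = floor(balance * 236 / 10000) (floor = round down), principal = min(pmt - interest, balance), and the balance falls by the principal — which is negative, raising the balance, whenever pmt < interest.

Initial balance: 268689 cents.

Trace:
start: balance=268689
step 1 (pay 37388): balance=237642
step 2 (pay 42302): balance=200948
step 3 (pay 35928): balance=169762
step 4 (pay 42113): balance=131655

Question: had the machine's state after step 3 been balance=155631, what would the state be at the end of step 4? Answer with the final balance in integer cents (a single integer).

state after step 3 := balance=155631
step 4 (pay 42113): balance=117190

117190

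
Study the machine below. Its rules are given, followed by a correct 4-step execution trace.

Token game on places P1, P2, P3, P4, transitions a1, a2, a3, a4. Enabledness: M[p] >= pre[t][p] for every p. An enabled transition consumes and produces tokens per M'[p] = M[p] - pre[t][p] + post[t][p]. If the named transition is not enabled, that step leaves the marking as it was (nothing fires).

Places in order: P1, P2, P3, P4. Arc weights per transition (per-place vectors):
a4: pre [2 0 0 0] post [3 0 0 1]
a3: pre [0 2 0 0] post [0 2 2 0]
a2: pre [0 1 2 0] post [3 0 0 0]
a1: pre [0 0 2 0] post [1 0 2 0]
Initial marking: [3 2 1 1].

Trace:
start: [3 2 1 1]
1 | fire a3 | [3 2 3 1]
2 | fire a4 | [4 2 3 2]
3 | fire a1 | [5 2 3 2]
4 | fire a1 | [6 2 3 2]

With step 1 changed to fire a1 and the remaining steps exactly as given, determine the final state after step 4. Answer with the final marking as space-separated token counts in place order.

4 2 1 2

(re-executing from step 1 with the substitution; state before step 1: [3 2 1 1])
1 | fire a1 | [3 2 1 1]
2 | fire a4 | [4 2 1 2]
3 | fire a1 | [4 2 1 2]
4 | fire a1 | [4 2 1 2]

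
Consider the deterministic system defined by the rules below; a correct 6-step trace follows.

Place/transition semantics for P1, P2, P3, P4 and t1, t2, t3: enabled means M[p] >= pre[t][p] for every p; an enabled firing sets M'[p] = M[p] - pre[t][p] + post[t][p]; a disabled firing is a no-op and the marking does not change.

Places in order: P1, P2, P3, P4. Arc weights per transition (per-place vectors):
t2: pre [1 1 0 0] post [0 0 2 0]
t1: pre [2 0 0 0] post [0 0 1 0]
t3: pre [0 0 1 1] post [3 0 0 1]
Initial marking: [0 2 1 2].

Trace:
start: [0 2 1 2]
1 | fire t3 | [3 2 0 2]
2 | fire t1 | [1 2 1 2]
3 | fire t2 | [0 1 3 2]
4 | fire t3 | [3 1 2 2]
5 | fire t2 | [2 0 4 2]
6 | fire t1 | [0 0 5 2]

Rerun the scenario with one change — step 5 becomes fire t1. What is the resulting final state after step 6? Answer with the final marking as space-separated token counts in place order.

(re-executing from step 5 with the substitution; state before step 5: [3 1 2 2])
5 | fire t1 | [1 1 3 2]
6 | fire t1 | [1 1 3 2]

1 1 3 2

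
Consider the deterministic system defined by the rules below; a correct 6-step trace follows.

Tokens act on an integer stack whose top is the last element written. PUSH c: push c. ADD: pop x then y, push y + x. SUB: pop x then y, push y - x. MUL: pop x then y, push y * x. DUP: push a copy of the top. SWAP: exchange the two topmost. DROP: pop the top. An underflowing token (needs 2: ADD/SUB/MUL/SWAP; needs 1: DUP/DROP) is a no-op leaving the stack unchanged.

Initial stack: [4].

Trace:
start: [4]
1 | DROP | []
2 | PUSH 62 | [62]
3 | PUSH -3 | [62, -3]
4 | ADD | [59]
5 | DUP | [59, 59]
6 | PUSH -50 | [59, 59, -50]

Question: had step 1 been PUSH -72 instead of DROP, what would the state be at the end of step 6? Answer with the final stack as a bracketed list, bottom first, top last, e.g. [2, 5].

[4, -72, 59, 59, -50]

(re-executing from step 1 with the substitution; state before step 1: [4])
1 | PUSH -72 | [4, -72]
2 | PUSH 62 | [4, -72, 62]
3 | PUSH -3 | [4, -72, 62, -3]
4 | ADD | [4, -72, 59]
5 | DUP | [4, -72, 59, 59]
6 | PUSH -50 | [4, -72, 59, 59, -50]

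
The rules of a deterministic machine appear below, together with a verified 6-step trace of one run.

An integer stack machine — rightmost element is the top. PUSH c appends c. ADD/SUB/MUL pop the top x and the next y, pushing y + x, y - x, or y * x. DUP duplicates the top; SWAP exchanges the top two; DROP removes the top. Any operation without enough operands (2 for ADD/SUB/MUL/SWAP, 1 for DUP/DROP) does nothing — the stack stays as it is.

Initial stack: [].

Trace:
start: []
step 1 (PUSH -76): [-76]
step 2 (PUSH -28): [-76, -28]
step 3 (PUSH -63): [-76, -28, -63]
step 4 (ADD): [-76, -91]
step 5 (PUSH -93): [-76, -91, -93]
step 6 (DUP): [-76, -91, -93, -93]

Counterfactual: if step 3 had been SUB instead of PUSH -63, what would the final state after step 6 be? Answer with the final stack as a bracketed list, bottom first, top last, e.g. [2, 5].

[-48, -93, -93]

(re-executing from step 3 with the substitution; state before step 3: [-76, -28])
step 3 (SUB): [-48]
step 4 (ADD): [-48]
step 5 (PUSH -93): [-48, -93]
step 6 (DUP): [-48, -93, -93]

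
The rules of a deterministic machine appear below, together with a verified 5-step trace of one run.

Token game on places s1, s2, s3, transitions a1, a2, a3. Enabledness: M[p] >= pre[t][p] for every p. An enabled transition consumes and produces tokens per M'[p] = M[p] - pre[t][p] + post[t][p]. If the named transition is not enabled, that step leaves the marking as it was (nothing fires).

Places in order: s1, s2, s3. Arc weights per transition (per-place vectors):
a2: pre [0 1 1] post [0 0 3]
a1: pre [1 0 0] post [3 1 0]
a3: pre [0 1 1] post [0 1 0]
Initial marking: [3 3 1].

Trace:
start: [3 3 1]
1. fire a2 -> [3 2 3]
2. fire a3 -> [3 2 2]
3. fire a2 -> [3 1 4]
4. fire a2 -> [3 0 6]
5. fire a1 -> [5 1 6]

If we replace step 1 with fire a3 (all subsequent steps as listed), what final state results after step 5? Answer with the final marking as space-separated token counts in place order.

5 4 0

(re-executing from step 1 with the substitution; state before step 1: [3 3 1])
1. fire a3 -> [3 3 0]
2. fire a3 -> [3 3 0]
3. fire a2 -> [3 3 0]
4. fire a2 -> [3 3 0]
5. fire a1 -> [5 4 0]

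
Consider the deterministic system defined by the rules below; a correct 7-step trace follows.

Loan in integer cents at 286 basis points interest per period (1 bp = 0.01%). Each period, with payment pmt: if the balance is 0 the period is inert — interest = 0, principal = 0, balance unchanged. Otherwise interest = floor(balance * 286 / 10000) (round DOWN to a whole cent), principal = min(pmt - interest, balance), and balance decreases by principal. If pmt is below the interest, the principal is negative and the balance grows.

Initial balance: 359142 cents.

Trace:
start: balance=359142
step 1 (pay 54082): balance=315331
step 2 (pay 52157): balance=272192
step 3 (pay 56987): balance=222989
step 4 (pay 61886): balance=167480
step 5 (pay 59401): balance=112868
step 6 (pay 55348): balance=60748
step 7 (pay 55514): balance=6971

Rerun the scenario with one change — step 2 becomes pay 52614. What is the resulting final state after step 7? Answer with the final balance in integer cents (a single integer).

6445

(re-executing from step 2 with the substitution; state before step 2: balance=315331)
step 2 (pay 52614): balance=271735
step 3 (pay 56987): balance=222519
step 4 (pay 61886): balance=166997
step 5 (pay 59401): balance=112372
step 6 (pay 55348): balance=60237
step 7 (pay 55514): balance=6445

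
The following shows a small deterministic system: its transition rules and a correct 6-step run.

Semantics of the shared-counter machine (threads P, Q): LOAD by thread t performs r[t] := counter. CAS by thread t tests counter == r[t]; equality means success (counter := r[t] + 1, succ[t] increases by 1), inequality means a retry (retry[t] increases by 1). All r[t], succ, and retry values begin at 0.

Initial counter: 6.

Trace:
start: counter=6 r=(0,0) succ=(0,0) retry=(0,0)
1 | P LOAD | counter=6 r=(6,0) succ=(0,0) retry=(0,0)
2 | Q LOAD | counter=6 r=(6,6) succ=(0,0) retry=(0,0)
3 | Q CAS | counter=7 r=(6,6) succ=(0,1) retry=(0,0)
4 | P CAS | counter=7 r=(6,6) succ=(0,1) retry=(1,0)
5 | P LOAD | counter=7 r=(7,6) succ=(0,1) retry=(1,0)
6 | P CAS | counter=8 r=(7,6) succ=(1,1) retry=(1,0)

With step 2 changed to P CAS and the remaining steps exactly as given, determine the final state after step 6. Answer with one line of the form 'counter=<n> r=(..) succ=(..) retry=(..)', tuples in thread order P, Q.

(re-executing from step 2 with the substitution; state before step 2: counter=6 r=(6,0) succ=(0,0) retry=(0,0))
2 | P CAS | counter=7 r=(6,0) succ=(1,0) retry=(0,0)
3 | Q CAS | counter=7 r=(6,0) succ=(1,0) retry=(0,1)
4 | P CAS | counter=7 r=(6,0) succ=(1,0) retry=(1,1)
5 | P LOAD | counter=7 r=(7,0) succ=(1,0) retry=(1,1)
6 | P CAS | counter=8 r=(7,0) succ=(2,0) retry=(1,1)

counter=8 r=(7,0) succ=(2,0) retry=(1,1)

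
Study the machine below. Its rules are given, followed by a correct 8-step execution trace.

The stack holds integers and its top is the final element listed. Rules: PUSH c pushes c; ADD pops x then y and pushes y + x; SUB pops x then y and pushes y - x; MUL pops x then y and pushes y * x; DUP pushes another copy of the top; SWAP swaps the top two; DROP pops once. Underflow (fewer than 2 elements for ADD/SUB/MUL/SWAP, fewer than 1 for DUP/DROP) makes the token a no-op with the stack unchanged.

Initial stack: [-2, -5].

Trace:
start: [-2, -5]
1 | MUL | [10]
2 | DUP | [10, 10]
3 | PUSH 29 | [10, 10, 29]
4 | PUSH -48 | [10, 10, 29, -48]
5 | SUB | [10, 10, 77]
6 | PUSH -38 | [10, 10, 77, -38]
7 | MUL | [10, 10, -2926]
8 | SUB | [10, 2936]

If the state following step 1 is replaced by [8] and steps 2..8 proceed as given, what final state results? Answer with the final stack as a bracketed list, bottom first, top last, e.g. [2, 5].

[8, 2934]

state after step 1 := [8]
2 | DUP | [8, 8]
3 | PUSH 29 | [8, 8, 29]
4 | PUSH -48 | [8, 8, 29, -48]
5 | SUB | [8, 8, 77]
6 | PUSH -38 | [8, 8, 77, -38]
7 | MUL | [8, 8, -2926]
8 | SUB | [8, 2934]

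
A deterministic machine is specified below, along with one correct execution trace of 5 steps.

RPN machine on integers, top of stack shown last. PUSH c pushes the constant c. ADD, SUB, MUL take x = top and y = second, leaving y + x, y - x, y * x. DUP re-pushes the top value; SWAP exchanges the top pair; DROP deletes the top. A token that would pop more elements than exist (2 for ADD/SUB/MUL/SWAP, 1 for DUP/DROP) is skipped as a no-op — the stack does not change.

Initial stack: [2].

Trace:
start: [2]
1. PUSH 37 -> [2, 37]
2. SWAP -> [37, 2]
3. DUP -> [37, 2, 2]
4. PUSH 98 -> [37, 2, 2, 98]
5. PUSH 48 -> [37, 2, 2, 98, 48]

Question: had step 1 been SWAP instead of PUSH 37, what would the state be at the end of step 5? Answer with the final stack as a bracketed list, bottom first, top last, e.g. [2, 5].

(re-executing from step 1 with the substitution; state before step 1: [2])
1. SWAP -> [2]
2. SWAP -> [2]
3. DUP -> [2, 2]
4. PUSH 98 -> [2, 2, 98]
5. PUSH 48 -> [2, 2, 98, 48]

[2, 2, 98, 48]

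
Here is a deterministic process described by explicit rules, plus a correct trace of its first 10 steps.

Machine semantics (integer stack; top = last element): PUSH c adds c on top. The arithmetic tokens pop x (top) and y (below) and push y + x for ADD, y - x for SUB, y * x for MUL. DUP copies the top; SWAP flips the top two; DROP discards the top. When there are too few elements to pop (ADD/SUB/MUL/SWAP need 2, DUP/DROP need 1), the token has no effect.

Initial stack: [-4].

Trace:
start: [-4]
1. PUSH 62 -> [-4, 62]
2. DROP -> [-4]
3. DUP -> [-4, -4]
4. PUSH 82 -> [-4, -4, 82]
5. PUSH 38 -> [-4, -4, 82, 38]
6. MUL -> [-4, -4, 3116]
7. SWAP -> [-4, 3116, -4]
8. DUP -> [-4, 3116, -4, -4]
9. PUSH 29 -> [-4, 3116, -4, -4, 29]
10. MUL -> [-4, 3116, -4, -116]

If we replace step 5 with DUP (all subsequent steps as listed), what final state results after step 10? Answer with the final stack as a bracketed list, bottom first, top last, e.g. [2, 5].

(re-executing from step 5 with the substitution; state before step 5: [-4, -4, 82])
5. DUP -> [-4, -4, 82, 82]
6. MUL -> [-4, -4, 6724]
7. SWAP -> [-4, 6724, -4]
8. DUP -> [-4, 6724, -4, -4]
9. PUSH 29 -> [-4, 6724, -4, -4, 29]
10. MUL -> [-4, 6724, -4, -116]

[-4, 6724, -4, -116]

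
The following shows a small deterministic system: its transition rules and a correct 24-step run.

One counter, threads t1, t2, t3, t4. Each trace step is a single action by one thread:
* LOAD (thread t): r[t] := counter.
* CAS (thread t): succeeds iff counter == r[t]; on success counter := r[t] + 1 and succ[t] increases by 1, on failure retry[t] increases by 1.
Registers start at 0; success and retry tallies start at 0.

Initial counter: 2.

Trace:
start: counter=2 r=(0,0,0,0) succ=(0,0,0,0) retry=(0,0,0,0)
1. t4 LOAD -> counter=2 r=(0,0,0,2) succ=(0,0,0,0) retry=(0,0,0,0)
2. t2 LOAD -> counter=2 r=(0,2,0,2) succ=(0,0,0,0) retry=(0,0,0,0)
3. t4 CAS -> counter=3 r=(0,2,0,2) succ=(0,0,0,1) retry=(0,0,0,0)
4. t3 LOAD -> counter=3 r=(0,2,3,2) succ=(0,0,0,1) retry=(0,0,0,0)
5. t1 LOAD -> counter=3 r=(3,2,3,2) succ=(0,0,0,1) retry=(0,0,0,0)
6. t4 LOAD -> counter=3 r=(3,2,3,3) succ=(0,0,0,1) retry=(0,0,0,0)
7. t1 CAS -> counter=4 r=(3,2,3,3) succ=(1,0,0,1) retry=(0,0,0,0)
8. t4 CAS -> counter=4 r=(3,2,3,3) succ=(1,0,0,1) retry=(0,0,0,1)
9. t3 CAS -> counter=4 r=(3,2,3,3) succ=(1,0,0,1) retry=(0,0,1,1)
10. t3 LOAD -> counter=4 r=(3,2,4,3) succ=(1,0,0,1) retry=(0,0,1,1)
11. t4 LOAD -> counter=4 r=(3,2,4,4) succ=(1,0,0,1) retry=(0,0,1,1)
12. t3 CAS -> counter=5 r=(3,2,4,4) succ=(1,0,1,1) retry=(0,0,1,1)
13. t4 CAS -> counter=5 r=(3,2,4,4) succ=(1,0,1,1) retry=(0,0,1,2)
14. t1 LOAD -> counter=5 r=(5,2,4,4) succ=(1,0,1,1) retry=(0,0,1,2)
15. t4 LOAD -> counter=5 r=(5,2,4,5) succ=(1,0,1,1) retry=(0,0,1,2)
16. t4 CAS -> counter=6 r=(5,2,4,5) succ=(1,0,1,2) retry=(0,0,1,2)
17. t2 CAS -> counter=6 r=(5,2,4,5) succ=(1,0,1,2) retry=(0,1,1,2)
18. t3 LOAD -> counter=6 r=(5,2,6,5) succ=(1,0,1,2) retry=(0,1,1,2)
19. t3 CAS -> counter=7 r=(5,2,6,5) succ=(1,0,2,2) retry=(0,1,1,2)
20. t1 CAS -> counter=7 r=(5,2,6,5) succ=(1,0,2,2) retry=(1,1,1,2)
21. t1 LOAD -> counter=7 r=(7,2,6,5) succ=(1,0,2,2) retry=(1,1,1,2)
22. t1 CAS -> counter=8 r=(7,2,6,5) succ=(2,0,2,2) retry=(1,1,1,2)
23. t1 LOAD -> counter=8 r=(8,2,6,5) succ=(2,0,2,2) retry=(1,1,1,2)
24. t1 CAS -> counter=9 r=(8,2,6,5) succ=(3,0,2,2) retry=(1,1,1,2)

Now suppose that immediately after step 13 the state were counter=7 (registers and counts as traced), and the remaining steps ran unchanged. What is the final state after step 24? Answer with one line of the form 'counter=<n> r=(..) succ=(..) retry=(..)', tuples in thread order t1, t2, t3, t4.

counter=11 r=(10,2,8,7) succ=(3,0,2,2) retry=(1,1,1,2)

state after step 13 := counter=7 r=(3,2,4,4) succ=(1,0,1,1) retry=(0,0,1,2)
14. t1 LOAD -> counter=7 r=(7,2,4,4) succ=(1,0,1,1) retry=(0,0,1,2)
15. t4 LOAD -> counter=7 r=(7,2,4,7) succ=(1,0,1,1) retry=(0,0,1,2)
16. t4 CAS -> counter=8 r=(7,2,4,7) succ=(1,0,1,2) retry=(0,0,1,2)
17. t2 CAS -> counter=8 r=(7,2,4,7) succ=(1,0,1,2) retry=(0,1,1,2)
18. t3 LOAD -> counter=8 r=(7,2,8,7) succ=(1,0,1,2) retry=(0,1,1,2)
19. t3 CAS -> counter=9 r=(7,2,8,7) succ=(1,0,2,2) retry=(0,1,1,2)
20. t1 CAS -> counter=9 r=(7,2,8,7) succ=(1,0,2,2) retry=(1,1,1,2)
21. t1 LOAD -> counter=9 r=(9,2,8,7) succ=(1,0,2,2) retry=(1,1,1,2)
22. t1 CAS -> counter=10 r=(9,2,8,7) succ=(2,0,2,2) retry=(1,1,1,2)
23. t1 LOAD -> counter=10 r=(10,2,8,7) succ=(2,0,2,2) retry=(1,1,1,2)
24. t1 CAS -> counter=11 r=(10,2,8,7) succ=(3,0,2,2) retry=(1,1,1,2)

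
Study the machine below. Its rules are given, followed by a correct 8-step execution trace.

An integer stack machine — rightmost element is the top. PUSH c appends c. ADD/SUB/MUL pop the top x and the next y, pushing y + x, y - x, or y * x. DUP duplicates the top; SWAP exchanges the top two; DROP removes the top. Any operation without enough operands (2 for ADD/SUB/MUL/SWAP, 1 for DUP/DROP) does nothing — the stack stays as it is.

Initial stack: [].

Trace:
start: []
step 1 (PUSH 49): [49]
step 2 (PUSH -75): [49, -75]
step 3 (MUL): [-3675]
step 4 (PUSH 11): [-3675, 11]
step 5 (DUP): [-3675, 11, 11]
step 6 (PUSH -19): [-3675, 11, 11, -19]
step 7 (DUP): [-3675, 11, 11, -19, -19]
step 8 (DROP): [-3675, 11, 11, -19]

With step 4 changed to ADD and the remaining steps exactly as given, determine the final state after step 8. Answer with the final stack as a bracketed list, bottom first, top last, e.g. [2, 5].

(re-executing from step 4 with the substitution; state before step 4: [-3675])
step 4 (ADD): [-3675]
step 5 (DUP): [-3675, -3675]
step 6 (PUSH -19): [-3675, -3675, -19]
step 7 (DUP): [-3675, -3675, -19, -19]
step 8 (DROP): [-3675, -3675, -19]

[-3675, -3675, -19]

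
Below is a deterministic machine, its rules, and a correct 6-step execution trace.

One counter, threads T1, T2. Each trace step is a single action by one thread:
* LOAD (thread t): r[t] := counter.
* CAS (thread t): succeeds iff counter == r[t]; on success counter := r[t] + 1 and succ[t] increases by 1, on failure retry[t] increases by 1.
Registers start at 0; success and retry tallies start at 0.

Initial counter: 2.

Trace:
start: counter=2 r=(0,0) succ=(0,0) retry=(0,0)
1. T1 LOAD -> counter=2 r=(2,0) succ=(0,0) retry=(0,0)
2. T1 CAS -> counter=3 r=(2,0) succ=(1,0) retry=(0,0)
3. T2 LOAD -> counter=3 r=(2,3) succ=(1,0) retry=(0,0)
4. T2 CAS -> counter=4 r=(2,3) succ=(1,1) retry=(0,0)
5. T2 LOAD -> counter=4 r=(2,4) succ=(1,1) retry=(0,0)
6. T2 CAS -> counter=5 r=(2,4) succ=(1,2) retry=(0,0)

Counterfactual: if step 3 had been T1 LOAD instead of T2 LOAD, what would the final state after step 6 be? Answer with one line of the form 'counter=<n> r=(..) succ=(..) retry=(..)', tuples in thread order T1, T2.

(re-executing from step 3 with the substitution; state before step 3: counter=3 r=(2,0) succ=(1,0) retry=(0,0))
3. T1 LOAD -> counter=3 r=(3,0) succ=(1,0) retry=(0,0)
4. T2 CAS -> counter=3 r=(3,0) succ=(1,0) retry=(0,1)
5. T2 LOAD -> counter=3 r=(3,3) succ=(1,0) retry=(0,1)
6. T2 CAS -> counter=4 r=(3,3) succ=(1,1) retry=(0,1)

counter=4 r=(3,3) succ=(1,1) retry=(0,1)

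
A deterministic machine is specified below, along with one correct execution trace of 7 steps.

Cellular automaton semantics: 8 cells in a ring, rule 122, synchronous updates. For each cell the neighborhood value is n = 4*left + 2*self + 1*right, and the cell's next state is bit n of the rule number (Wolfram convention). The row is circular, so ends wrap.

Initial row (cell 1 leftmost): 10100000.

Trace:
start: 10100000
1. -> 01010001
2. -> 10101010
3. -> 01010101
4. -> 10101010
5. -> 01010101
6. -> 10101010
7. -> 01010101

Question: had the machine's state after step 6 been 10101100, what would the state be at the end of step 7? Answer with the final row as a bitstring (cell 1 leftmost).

state after step 6 := 10101100
7. -> 01011111

01011111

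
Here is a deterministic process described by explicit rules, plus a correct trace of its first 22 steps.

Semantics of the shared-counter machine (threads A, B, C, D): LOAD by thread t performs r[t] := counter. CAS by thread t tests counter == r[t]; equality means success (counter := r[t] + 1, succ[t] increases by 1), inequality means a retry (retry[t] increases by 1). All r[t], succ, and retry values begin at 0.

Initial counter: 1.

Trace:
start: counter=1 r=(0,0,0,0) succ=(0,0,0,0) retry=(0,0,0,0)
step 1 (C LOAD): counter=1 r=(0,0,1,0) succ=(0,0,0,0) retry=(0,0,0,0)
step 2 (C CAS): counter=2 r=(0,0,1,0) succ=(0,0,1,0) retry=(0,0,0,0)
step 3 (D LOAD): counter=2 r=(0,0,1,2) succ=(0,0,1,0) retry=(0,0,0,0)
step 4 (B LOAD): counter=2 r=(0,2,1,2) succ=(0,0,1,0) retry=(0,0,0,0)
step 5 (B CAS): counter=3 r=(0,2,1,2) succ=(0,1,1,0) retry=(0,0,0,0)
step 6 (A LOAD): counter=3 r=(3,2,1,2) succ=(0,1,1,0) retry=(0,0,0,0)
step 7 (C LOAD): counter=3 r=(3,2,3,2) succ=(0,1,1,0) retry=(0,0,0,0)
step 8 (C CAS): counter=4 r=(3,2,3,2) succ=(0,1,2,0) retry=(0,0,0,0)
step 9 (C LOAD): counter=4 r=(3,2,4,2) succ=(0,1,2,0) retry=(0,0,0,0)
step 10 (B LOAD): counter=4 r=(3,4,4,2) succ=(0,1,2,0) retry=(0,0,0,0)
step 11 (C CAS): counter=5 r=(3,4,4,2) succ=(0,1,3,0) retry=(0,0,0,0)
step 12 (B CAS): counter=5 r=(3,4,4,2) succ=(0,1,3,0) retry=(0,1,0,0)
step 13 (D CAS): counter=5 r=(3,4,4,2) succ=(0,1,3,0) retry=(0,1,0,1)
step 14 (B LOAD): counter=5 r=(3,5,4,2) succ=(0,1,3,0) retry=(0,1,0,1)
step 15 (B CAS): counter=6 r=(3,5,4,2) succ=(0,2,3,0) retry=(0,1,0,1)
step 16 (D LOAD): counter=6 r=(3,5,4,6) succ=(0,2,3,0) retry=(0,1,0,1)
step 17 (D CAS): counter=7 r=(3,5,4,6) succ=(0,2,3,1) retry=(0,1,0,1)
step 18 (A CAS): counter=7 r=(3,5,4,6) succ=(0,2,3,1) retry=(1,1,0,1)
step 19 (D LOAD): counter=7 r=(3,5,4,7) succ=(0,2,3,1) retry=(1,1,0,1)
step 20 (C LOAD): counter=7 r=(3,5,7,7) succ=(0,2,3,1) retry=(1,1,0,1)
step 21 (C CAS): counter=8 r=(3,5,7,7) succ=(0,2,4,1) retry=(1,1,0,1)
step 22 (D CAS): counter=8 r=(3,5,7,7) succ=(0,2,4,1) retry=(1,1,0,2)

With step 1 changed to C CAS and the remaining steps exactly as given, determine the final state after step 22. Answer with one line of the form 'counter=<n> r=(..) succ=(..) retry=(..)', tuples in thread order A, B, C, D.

(re-executing from step 1 with the substitution; state before step 1: counter=1 r=(0,0,0,0) succ=(0,0,0,0) retry=(0,0,0,0))
step 1 (C CAS): counter=1 r=(0,0,0,0) succ=(0,0,0,0) retry=(0,0,1,0)
step 2 (C CAS): counter=1 r=(0,0,0,0) succ=(0,0,0,0) retry=(0,0,2,0)
step 3 (D LOAD): counter=1 r=(0,0,0,1) succ=(0,0,0,0) retry=(0,0,2,0)
step 4 (B LOAD): counter=1 r=(0,1,0,1) succ=(0,0,0,0) retry=(0,0,2,0)
step 5 (B CAS): counter=2 r=(0,1,0,1) succ=(0,1,0,0) retry=(0,0,2,0)
step 6 (A LOAD): counter=2 r=(2,1,0,1) succ=(0,1,0,0) retry=(0,0,2,0)
step 7 (C LOAD): counter=2 r=(2,1,2,1) succ=(0,1,0,0) retry=(0,0,2,0)
step 8 (C CAS): counter=3 r=(2,1,2,1) succ=(0,1,1,0) retry=(0,0,2,0)
step 9 (C LOAD): counter=3 r=(2,1,3,1) succ=(0,1,1,0) retry=(0,0,2,0)
step 10 (B LOAD): counter=3 r=(2,3,3,1) succ=(0,1,1,0) retry=(0,0,2,0)
step 11 (C CAS): counter=4 r=(2,3,3,1) succ=(0,1,2,0) retry=(0,0,2,0)
step 12 (B CAS): counter=4 r=(2,3,3,1) succ=(0,1,2,0) retry=(0,1,2,0)
step 13 (D CAS): counter=4 r=(2,3,3,1) succ=(0,1,2,0) retry=(0,1,2,1)
step 14 (B LOAD): counter=4 r=(2,4,3,1) succ=(0,1,2,0) retry=(0,1,2,1)
step 15 (B CAS): counter=5 r=(2,4,3,1) succ=(0,2,2,0) retry=(0,1,2,1)
step 16 (D LOAD): counter=5 r=(2,4,3,5) succ=(0,2,2,0) retry=(0,1,2,1)
step 17 (D CAS): counter=6 r=(2,4,3,5) succ=(0,2,2,1) retry=(0,1,2,1)
step 18 (A CAS): counter=6 r=(2,4,3,5) succ=(0,2,2,1) retry=(1,1,2,1)
step 19 (D LOAD): counter=6 r=(2,4,3,6) succ=(0,2,2,1) retry=(1,1,2,1)
step 20 (C LOAD): counter=6 r=(2,4,6,6) succ=(0,2,2,1) retry=(1,1,2,1)
step 21 (C CAS): counter=7 r=(2,4,6,6) succ=(0,2,3,1) retry=(1,1,2,1)
step 22 (D CAS): counter=7 r=(2,4,6,6) succ=(0,2,3,1) retry=(1,1,2,2)

counter=7 r=(2,4,6,6) succ=(0,2,3,1) retry=(1,1,2,2)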